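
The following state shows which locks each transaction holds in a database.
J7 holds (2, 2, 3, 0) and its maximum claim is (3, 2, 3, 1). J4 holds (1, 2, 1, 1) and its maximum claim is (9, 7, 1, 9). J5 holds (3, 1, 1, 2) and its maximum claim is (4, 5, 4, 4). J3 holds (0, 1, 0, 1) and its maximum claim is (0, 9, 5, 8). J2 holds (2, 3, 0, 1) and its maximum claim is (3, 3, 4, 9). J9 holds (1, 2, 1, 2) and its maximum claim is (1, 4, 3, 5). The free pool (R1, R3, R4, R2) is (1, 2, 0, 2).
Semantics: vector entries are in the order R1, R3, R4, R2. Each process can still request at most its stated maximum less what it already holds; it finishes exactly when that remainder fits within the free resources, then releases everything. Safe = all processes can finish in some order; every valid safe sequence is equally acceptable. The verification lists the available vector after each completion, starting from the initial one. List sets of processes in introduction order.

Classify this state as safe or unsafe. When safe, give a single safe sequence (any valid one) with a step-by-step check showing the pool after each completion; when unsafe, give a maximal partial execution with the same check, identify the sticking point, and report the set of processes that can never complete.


UNSAFE.
Key observation: no order helps: past J7, J5, J9, the free pool tops out at (7, 7, 5, 6), below what each blocked process needs in R2.
Going as far as possible: J7, J5, J9; after that, nothing fits. Walking it through:
  pool = (1, 2, 0, 2)
  run J7 (needs (1, 0, 0, 1), free (1, 2, 0, 2)); after release of (2, 2, 3, 0) the pool is (3, 4, 3, 2)
  run J5 (needs (1, 4, 3, 2), free (3, 4, 3, 2)); after release of (3, 1, 1, 2) the pool is (6, 5, 4, 4)
  run J9 (needs (0, 2, 2, 3), free (6, 5, 4, 4)); after release of (1, 2, 1, 2) the pool is (7, 7, 5, 6)
  J4 cannot run: need (8, 5, 0, 8) vs free (7, 7, 5, 6) (insufficient R1 and R2)
  J3 cannot run: need (0, 8, 5, 7) vs free (7, 7, 5, 6) (insufficient R3 and R2)
  J2 cannot run: need (1, 0, 4, 8) vs free (7, 7, 5, 6) (insufficient R2)
Processes that can never finish: J4, J3 and J2.


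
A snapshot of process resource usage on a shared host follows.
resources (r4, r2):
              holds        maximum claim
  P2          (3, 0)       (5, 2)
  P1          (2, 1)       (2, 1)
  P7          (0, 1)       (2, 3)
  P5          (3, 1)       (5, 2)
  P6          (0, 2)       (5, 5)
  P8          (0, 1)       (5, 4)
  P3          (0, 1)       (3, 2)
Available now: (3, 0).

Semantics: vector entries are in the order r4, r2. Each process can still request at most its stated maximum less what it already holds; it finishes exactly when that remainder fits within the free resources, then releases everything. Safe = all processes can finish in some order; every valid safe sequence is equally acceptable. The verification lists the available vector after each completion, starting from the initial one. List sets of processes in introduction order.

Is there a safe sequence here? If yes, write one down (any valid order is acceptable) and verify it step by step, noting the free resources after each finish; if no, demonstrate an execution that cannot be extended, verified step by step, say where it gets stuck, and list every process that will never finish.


SAFE, for example via the order P1, P5, P7, P8, P3, P2, P6.
Key observation: the first exact fit in this order is P5 — it needs (2, 1) with (5, 1) free, meeting a requested resource to the last unit.
Check, step by step:
  pool = (3, 0)
  P1 needs (0, 0) <= (3, 0) -> finishes; pool += (2, 1) = (5, 1)
  P5 needs (2, 1) <= (5, 1) -> finishes; pool += (3, 1) = (8, 2)
  P7 needs (2, 2) <= (8, 2) -> finishes; pool += (0, 1) = (8, 3)
  P8 needs (5, 3) <= (8, 3) -> finishes; pool += (0, 1) = (8, 4)
  P3 needs (3, 1) <= (8, 4) -> finishes; pool += (0, 1) = (8, 5)
  P2 needs (2, 2) <= (8, 5) -> finishes; pool += (3, 0) = (11, 5)
  P6 needs (5, 3) <= (11, 5) -> finishes; pool += (0, 2) = (11, 7)


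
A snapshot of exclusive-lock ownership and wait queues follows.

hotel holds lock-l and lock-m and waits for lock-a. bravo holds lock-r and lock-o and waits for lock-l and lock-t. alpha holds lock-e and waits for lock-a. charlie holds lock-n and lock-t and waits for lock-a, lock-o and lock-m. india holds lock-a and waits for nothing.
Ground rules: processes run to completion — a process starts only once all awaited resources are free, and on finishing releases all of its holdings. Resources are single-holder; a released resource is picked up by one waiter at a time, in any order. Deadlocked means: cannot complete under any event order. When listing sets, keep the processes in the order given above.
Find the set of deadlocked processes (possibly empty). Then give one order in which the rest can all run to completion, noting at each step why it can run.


Deadlocked set: bravo and charlie.
Key observation: the loop bravo -> charlie -> bravo blocks itself forever; no other process is dragged down with it.
One completion order for the rest: india, alpha, hotel.
Check, step by step:
  india: no waits; runs immediately, freeing lock-a
  run alpha (all its waits — lock-a — are resolved); releases lock-e
  run hotel (all its waits — lock-a — are resolved); releases lock-l and lock-m


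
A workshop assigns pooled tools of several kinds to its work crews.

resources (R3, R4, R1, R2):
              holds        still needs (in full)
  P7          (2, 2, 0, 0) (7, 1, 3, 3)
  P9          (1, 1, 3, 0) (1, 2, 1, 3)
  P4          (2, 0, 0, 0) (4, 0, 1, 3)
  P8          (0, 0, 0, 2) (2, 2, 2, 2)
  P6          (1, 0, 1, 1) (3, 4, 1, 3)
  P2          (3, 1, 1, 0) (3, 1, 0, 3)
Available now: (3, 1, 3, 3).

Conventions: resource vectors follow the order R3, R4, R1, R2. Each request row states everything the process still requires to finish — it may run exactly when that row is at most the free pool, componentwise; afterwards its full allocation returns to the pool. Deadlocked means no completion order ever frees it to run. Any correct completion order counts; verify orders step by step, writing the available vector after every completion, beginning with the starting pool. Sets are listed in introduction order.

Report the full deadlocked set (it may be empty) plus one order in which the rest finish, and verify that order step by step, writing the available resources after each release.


Nothing here is deadlocked.
Key observation: P2 can run right away; the returned allocation unlocks the remaining processes in turn.
One completion order for the rest: P2, P9, P7, P4, P8, P6. Check, step by step:
  pool = (3, 1, 3, 3)
  P2: need (3, 1, 0, 3) fits (3, 1, 3, 3); releases (3, 1, 1, 0), pool now (6, 2, 4, 3)
  P9: need (1, 2, 1, 3) fits (6, 2, 4, 3); releases (1, 1, 3, 0), pool now (7, 3, 7, 3)
  P7: need (7, 1, 3, 3) fits (7, 3, 7, 3); releases (2, 2, 0, 0), pool now (9, 5, 7, 3)
  P4: need (4, 0, 1, 3) fits (9, 5, 7, 3); releases (2, 0, 0, 0), pool now (11, 5, 7, 3)
  P8: need (2, 2, 2, 2) fits (11, 5, 7, 3); releases (0, 0, 0, 2), pool now (11, 5, 7, 5)
  P6: need (3, 4, 1, 3) fits (11, 5, 7, 5); releases (1, 0, 1, 1), pool now (12, 5, 8, 6)


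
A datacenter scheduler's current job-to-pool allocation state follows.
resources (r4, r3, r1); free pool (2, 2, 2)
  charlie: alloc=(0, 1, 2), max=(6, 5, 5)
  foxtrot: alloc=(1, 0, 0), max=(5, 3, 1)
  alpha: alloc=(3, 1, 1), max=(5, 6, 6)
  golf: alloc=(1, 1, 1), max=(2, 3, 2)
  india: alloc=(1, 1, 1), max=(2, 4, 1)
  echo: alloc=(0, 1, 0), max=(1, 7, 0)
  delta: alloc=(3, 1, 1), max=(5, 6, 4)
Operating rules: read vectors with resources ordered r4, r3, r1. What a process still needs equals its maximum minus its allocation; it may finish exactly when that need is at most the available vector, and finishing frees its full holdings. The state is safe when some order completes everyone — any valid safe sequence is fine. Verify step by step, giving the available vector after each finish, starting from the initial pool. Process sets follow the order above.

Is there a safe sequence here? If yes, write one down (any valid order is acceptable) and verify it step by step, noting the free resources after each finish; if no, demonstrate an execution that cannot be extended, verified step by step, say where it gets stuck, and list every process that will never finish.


UNSAFE.
Key observation: after golf, india, foxtrot the pool peaks at (5, 4, 4), and each blocked process is short somewhere: charlie on r4; alpha on r3, r1; echo on r3; delta on r3.
A maximal execution: golf, india, foxtrot — then nothing else fits. Step-by-step check:
  pool = (2, 2, 2)
  golf needs (1, 2, 1) <= (2, 2, 2) -> finishes; pool += (1, 1, 1) = (3, 3, 3)
  india needs (1, 3, 0) <= (3, 3, 3) -> finishes; pool += (1, 1, 1) = (4, 4, 4)
  foxtrot needs (4, 3, 1) <= (4, 4, 4) -> finishes; pool += (1, 0, 0) = (5, 4, 4)
  blocked: charlie wants (6, 4, 3), pool (5, 4, 4) — not enough r4
  blocked: alpha wants (2, 5, 5), pool (5, 4, 4) — not enough r3 and r1
  blocked: echo wants (1, 6, 0), pool (5, 4, 4) — not enough r3
  blocked: delta wants (2, 5, 3), pool (5, 4, 4) — not enough r3
Never able to finish: charlie, alpha, echo and delta.


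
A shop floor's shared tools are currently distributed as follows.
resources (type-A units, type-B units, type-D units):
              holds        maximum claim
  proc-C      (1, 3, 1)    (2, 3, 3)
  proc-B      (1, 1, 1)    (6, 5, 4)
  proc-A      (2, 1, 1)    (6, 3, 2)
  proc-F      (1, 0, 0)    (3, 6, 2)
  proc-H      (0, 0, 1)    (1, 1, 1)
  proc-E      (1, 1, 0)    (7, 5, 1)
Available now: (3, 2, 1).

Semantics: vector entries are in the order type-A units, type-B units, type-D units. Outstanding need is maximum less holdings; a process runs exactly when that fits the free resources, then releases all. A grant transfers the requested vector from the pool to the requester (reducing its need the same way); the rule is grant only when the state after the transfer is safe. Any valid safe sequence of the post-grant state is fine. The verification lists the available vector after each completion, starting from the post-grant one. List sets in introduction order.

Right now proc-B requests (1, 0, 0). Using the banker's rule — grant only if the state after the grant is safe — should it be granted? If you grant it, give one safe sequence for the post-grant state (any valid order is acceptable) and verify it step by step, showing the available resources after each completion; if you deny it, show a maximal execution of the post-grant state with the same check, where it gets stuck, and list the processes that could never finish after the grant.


DENY — the pretend-granted state is unsafe.
Key observation: after proc-H, proc-C the pool peaks at (3, 5, 3), and each blocked process is short somewhere: proc-B on type-A units; proc-A on type-A units; proc-F on type-B units; proc-E on type-A units.
After a pretend grant, a maximal execution: proc-H, proc-C — then nothing else fits. Walking it through:
  pool = (2, 2, 1)
  proc-H: need (1, 1, 0) fits (2, 2, 1); releases (0, 0, 1), pool now (2, 2, 2)
  proc-C: need (1, 0, 2) fits (2, 2, 2); releases (1, 3, 1), pool now (3, 5, 3)
  proc-B cannot run: need (4, 4, 3) vs free (3, 5, 3) (insufficient type-A units)
  proc-A cannot run: need (4, 2, 1) vs free (3, 5, 3) (insufficient type-A units)
  proc-F cannot run: need (2, 6, 2) vs free (3, 5, 3) (insufficient type-B units)
  proc-E cannot run: need (6, 4, 1) vs free (3, 5, 3) (insufficient type-A units)
Processes that could never finish after the grant: proc-B, proc-A, proc-F and proc-E.


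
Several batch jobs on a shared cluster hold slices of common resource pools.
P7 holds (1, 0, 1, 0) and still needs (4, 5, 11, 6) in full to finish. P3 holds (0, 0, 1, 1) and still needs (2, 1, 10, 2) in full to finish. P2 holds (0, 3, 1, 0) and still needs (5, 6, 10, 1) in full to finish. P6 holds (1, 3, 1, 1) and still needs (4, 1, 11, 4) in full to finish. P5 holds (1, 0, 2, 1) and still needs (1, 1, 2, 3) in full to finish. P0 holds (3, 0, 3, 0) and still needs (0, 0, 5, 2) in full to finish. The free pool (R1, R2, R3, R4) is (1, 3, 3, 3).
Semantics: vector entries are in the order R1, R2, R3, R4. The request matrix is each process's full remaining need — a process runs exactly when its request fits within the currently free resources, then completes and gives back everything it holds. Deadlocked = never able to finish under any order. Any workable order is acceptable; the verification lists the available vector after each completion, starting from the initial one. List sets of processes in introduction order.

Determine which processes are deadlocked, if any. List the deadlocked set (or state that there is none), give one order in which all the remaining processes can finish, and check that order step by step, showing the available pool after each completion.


Deadlocked set: P7, P3, P2 and P6.
Key observation: once P5, P0 finish, the pool peaks at (5, 3, 8, 4) — and every remaining process still needs more R3 than that.
A valid finishing order for the others: P5, P0. Walking it through:
  pool = (1, 3, 3, 3)
  P5: need (1, 1, 2, 3) fits (1, 3, 3, 3); releases (1, 0, 2, 1), pool now (2, 3, 5, 4)
  P0: need (0, 0, 5, 2) fits (2, 3, 5, 4); releases (3, 0, 3, 0), pool now (5, 3, 8, 4)
None of the blocked processes ever fits:
  P7 still needs (4, 5, 11, 6) but only (5, 3, 8, 4) is free — short on R2, R3 and R4
  P3 still needs (2, 1, 10, 2) but only (5, 3, 8, 4) is free — short on R3
  P2 still needs (5, 6, 10, 1) but only (5, 3, 8, 4) is free — short on R2 and R3
  P6 still needs (4, 1, 11, 4) but only (5, 3, 8, 4) is free — short on R3


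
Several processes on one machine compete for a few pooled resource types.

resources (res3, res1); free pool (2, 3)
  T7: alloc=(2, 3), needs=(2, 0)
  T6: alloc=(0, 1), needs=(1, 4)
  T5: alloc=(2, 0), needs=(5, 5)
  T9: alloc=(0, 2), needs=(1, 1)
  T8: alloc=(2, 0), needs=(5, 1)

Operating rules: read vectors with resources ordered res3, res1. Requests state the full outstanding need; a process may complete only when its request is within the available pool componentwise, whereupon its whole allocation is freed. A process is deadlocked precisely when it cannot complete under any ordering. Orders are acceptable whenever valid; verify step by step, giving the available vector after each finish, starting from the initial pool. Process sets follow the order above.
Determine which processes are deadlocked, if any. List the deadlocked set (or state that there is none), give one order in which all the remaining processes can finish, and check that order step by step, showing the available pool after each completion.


Deadlocked set: T5 and T8.
Key observation: no order helps: past T9, T6, T7, the free pool tops out at (4, 9), below what each blocked process needs in res3.
The rest can finish in the order T9, T6, T7. Step-by-step check:
  pool = (2, 3)
  T9: need (1, 1) fits (2, 3); releases (0, 2), pool now (2, 5)
  T6: need (1, 4) fits (2, 5); releases (0, 1), pool now (2, 6)
  T7: need (2, 0) fits (2, 6); releases (2, 3), pool now (4, 9)
The blocked processes can never fit:
  T5 still needs (5, 5) but only (4, 9) is free — short on res3
  T8 still needs (5, 1) but only (4, 9) is free — short on res3


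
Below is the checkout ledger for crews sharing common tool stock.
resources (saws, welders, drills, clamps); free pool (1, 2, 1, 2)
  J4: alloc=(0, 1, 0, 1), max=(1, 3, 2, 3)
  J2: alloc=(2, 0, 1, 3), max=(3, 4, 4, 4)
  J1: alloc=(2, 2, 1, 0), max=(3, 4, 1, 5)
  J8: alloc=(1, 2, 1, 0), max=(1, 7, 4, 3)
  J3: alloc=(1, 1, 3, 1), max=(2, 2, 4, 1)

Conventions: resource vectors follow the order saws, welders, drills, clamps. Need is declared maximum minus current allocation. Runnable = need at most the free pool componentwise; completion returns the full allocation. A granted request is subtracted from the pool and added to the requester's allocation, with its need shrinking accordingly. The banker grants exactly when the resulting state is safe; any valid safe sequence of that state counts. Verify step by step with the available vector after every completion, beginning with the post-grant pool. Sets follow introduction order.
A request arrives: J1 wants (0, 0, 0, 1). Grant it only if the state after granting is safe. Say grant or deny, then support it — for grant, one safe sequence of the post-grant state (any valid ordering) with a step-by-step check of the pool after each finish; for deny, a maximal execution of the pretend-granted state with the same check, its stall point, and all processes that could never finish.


GRANT. The post-grant state is safe; one safe sequence: J3, J4, J2, J1, J8.
Key observation: with (1, 2, 1, 1) left after the transfer, J3 can run at once — the state stays safe.
Step-by-step check of the post-grant state:
  pool = (1, 2, 1, 1)
  run J3 (needs (1, 1, 1, 0), free (1, 2, 1, 1)); after release of (1, 1, 3, 1) the pool is (2, 3, 4, 2)
  run J4 (needs (1, 2, 2, 2), free (2, 3, 4, 2)); after release of (0, 1, 0, 1) the pool is (2, 4, 4, 3)
  run J2 (needs (1, 4, 3, 1), free (2, 4, 4, 3)); after release of (2, 0, 1, 3) the pool is (4, 4, 5, 6)
  run J1 (needs (1, 2, 0, 4), free (4, 4, 5, 6)); after release of (2, 2, 1, 1) the pool is (6, 6, 6, 7)
  run J8 (needs (0, 5, 3, 3), free (6, 6, 6, 7)); after release of (1, 2, 1, 0) the pool is (7, 8, 7, 7)


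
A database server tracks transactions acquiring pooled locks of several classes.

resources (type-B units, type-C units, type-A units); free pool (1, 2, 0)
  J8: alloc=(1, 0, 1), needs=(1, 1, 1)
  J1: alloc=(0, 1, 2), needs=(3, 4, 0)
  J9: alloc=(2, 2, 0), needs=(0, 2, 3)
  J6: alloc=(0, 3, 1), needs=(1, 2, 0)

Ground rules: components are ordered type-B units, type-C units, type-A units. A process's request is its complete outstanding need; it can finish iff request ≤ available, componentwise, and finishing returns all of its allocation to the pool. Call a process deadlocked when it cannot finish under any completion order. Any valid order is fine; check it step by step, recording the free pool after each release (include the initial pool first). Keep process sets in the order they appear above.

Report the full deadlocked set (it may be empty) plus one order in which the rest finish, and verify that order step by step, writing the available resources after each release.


The deadlocked set is J1 and J9.
Key observation: after J6, J8 the pool peaks at (2, 5, 2), and each blocked process is short somewhere: J1 on type-B units; J9 on type-A units.
The rest can finish in the order J6, J8. Walking it through:
  pool = (1, 2, 0)
  J6: need (1, 2, 0) fits (1, 2, 0); releases (0, 3, 1), pool now (1, 5, 1)
  J8: need (1, 1, 1) fits (1, 5, 1); releases (1, 0, 1), pool now (2, 5, 2)
The stuck group stays short no matter what:
  blocked: J1 wants (3, 4, 0), pool (2, 5, 2) — not enough type-B units
  blocked: J9 wants (0, 2, 3), pool (2, 5, 2) — not enough type-A units


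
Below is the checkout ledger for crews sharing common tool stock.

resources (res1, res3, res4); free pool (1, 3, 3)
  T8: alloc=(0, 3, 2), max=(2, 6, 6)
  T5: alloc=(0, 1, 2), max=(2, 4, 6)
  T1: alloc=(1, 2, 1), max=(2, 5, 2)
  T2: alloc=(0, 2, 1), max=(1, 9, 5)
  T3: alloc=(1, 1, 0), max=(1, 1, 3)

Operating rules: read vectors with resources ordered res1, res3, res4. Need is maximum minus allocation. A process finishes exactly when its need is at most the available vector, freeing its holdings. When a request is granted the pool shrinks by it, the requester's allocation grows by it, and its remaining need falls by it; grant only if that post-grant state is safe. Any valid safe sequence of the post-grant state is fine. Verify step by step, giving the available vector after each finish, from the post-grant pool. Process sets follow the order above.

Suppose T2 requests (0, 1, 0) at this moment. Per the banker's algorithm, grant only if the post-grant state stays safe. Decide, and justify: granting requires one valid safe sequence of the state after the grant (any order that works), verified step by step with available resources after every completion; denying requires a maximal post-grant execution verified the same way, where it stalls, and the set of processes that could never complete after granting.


GRANT — the state after the grant stays safe, e.g. via T3, T1, T8, T2, T5.
Key observation: after the grant the pool drops to (1, 2, 3), which still lets T3 finish first and unwind the rest.
Check on the post-grant state, step by step:
  pool = (1, 2, 3)
  T3 needs (0, 0, 3) <= (1, 2, 3) -> finishes; pool += (1, 1, 0) = (2, 3, 3)
  T1 needs (1, 3, 1) <= (2, 3, 3) -> finishes; pool += (1, 2, 1) = (3, 5, 4)
  T8 needs (2, 3, 4) <= (3, 5, 4) -> finishes; pool += (0, 3, 2) = (3, 8, 6)
  T2 needs (1, 6, 4) <= (3, 8, 6) -> finishes; pool += (0, 3, 1) = (3, 11, 7)
  T5 needs (2, 3, 4) <= (3, 11, 7) -> finishes; pool += (0, 1, 2) = (3, 12, 9)


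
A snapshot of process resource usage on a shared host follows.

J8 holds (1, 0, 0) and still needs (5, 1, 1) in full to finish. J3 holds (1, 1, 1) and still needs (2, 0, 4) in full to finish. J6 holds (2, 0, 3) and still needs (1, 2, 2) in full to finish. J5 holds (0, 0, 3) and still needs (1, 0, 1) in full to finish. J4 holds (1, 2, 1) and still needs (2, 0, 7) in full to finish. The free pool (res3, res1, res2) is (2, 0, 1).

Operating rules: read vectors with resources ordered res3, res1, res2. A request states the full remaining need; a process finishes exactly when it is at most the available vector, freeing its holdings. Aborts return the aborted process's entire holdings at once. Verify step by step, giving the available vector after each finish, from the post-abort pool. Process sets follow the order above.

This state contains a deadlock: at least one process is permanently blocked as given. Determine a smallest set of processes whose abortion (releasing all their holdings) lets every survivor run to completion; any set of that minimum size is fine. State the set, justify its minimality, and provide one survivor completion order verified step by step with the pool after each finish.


Abort J4.
Key observation: J6 had no path to completion before; after the abort of J4 ((1, 2, 1) returned), step 2 is where it fits.
Why nothing smaller works: aborting no one leaves the state deadlocked as given.
The survivors complete as J5, J6, J3, J8. Step-by-step check (starting from the post-abort pool):
  pool = (3, 2, 2)
  run J5 (needs (1, 0, 1), free (3, 2, 2)); after release of (0, 0, 3) the pool is (3, 2, 5)
  run J6 (needs (1, 2, 2), free (3, 2, 5)); after release of (2, 0, 3) the pool is (5, 2, 8)
  run J3 (needs (2, 0, 4), free (5, 2, 8)); after release of (1, 1, 1) the pool is (6, 3, 9)
  run J8 (needs (5, 1, 1), free (6, 3, 9)); after release of (1, 0, 0) the pool is (7, 3, 9)


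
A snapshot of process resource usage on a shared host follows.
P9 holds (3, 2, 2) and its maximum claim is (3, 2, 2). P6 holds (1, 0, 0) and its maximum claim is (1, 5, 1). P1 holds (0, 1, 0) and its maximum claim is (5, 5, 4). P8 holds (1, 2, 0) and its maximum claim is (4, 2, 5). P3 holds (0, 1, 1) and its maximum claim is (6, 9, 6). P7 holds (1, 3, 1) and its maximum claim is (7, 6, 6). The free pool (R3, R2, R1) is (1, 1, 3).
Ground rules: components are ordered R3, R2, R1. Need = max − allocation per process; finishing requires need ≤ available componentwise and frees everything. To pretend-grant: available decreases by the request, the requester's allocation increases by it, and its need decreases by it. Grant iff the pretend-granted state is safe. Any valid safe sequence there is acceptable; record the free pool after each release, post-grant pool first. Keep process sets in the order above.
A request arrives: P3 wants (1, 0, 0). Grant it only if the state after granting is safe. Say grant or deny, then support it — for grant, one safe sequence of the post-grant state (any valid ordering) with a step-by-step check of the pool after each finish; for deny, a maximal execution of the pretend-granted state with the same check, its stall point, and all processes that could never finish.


DENY — the pretend-granted state is unsafe.
Key observation: after P9, P8, P6, P1 the pool peaks at (5, 6, 5), and each blocked process is short somewhere: P3 on R2; P7 on R3.
On the post-grant state, P9, P8, P6, P1 is a maximal run — nothing extends it. Verifying each step:
  pool = (0, 1, 3)
  run P9 (needs (0, 0, 0), free (0, 1, 3)); after release of (3, 2, 2) the pool is (3, 3, 5)
  run P8 (needs (3, 0, 5), free (3, 3, 5)); after release of (1, 2, 0) the pool is (4, 5, 5)
  run P6 (needs (0, 5, 1), free (4, 5, 5)); after release of (1, 0, 0) the pool is (5, 5, 5)
  run P1 (needs (5, 4, 4), free (5, 5, 5)); after release of (0, 1, 0) the pool is (5, 6, 5)
  P3 cannot run: need (5, 8, 5) vs free (5, 6, 5) (insufficient R2)
  P7 cannot run: need (6, 3, 5) vs free (5, 6, 5) (insufficient R3)
Had the request been granted, P3 and P7 could never finish.


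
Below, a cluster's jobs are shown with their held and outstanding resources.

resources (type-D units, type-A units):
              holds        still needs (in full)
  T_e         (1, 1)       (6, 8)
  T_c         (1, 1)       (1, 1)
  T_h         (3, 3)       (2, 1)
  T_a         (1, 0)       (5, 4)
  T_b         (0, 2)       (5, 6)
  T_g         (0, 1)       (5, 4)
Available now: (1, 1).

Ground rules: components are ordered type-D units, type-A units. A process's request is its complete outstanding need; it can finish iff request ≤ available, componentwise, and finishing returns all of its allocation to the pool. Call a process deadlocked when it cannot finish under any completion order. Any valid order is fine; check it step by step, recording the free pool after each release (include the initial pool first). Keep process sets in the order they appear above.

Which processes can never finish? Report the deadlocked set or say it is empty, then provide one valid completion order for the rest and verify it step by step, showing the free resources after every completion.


Nothing here is deadlocked.
Key observation: there is always a runnable process — T_c first — so the state unwinds completely.
The rest can finish in the order T_c, T_h, T_a, T_g, T_b, T_e. Check, step by step:
  pool = (1, 1)
  T_c: need (1, 1) fits (1, 1); releases (1, 1), pool now (2, 2)
  T_h: need (2, 1) fits (2, 2); releases (3, 3), pool now (5, 5)
  T_a: need (5, 4) fits (5, 5); releases (1, 0), pool now (6, 5)
  T_g: need (5, 4) fits (6, 5); releases (0, 1), pool now (6, 6)
  T_b: need (5, 6) fits (6, 6); releases (0, 2), pool now (6, 8)
  T_e: need (6, 8) fits (6, 8); releases (1, 1), pool now (7, 9)


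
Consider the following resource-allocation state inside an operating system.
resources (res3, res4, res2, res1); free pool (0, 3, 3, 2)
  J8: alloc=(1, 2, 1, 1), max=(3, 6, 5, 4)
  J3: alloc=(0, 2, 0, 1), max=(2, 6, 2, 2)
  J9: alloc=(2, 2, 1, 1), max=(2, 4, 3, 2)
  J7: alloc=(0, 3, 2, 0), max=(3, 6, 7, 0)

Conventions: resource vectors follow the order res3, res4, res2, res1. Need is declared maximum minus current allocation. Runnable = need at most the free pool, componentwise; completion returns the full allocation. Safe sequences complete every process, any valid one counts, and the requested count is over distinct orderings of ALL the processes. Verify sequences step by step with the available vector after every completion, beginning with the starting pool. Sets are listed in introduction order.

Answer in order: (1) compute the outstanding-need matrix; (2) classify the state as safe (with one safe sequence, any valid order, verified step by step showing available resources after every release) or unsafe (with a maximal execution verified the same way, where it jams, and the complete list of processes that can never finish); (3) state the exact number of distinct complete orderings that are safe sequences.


(1) Outstanding need per process (order res3, res4, res2, res1):
  J8: (2, 4, 4, 3)
  J3: (2, 4, 2, 1)
  J9: (0, 2, 2, 1)
  J7: (3, 3, 5, 0)
(2) SAFE, for example via the order J9, J3, J8, J7.
Key observation: at J3 the run first touches a limit — (2, 4, 2, 1) against (2, 5, 4, 3), exact on a resource it actually requests.
Verifying each step:
  pool = (0, 3, 3, 2)
  J9: need (0, 2, 2, 1) fits (0, 3, 3, 2); releases (2, 2, 1, 1), pool now (2, 5, 4, 3)
  J3: need (2, 4, 2, 1) fits (2, 5, 4, 3); releases (0, 2, 0, 1), pool now (2, 7, 4, 4)
  J8: need (2, 4, 4, 3) fits (2, 7, 4, 4); releases (1, 2, 1, 1), pool now (3, 9, 5, 5)
  J7: need (3, 3, 5, 0) fits (3, 9, 5, 5); releases (0, 3, 2, 0), pool now (3, 12, 7, 5)
(3) Exactly 3 of the possible complete orderings are safe sequences.


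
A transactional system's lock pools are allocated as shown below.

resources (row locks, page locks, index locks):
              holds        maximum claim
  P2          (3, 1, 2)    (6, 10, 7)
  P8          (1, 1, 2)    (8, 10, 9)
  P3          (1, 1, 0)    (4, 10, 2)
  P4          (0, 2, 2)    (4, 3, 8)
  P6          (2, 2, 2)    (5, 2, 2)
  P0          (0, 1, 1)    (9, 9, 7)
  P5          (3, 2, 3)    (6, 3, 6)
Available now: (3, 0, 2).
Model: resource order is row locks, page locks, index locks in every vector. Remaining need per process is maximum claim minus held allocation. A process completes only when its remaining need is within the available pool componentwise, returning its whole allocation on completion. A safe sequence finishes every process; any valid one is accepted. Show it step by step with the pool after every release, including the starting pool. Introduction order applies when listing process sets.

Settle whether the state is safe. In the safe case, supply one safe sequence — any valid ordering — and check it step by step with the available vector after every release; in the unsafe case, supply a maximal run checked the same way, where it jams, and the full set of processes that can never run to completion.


UNSAFE.
Key observation: the pool after P6, P5, P4 is (8, 6, 9); every surviving request exceeds it in page locks, so progress ends there.
Going as far as possible: P6, P5, P4; after that, nothing fits. Walking it through:
  pool = (3, 0, 2)
  run P6 (needs (3, 0, 0), free (3, 0, 2)); after release of (2, 2, 2) the pool is (5, 2, 4)
  run P5 (needs (3, 1, 3), free (5, 2, 4)); after release of (3, 2, 3) the pool is (8, 4, 7)
  run P4 (needs (4, 1, 6), free (8, 4, 7)); after release of (0, 2, 2) the pool is (8, 6, 9)
  P2 cannot run: need (3, 9, 5) vs free (8, 6, 9) (insufficient page locks)
  P8 cannot run: need (7, 9, 7) vs free (8, 6, 9) (insufficient page locks)
  P3 cannot run: need (3, 9, 2) vs free (8, 6, 9) (insufficient page locks)
  P0 cannot run: need (9, 8, 6) vs free (8, 6, 9) (insufficient row locks and page locks)
Never able to finish: P2, P8, P3 and P0.


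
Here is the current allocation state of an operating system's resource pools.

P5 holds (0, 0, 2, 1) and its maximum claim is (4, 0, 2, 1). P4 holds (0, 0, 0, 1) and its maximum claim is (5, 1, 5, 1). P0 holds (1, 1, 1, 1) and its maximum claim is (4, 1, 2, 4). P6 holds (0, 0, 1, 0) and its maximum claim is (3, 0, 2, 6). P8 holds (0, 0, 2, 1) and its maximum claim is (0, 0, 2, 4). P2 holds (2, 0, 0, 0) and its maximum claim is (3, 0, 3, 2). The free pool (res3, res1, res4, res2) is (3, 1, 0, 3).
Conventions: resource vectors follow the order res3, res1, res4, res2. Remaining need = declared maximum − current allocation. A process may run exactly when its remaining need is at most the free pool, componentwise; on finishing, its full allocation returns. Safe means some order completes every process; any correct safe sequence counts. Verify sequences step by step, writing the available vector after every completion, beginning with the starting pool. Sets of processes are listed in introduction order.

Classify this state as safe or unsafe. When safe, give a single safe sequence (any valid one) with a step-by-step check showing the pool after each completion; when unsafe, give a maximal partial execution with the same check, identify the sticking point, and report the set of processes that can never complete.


SAFE. One safe sequence: P8, P0, P5, P6, P2, P4.
Key observation: the first exact fit in this order is P8 — it needs (0, 0, 0, 3) with (3, 1, 0, 3) free, meeting a requested resource to the last unit.
Walking it through:
  pool = (3, 1, 0, 3)
  P8 needs (0, 0, 0, 3) <= (3, 1, 0, 3) -> finishes; pool += (0, 0, 2, 1) = (3, 1, 2, 4)
  P0 needs (3, 0, 1, 3) <= (3, 1, 2, 4) -> finishes; pool += (1, 1, 1, 1) = (4, 2, 3, 5)
  P5 needs (4, 0, 0, 0) <= (4, 2, 3, 5) -> finishes; pool += (0, 0, 2, 1) = (4, 2, 5, 6)
  P6 needs (3, 0, 1, 6) <= (4, 2, 5, 6) -> finishes; pool += (0, 0, 1, 0) = (4, 2, 6, 6)
  P2 needs (1, 0, 3, 2) <= (4, 2, 6, 6) -> finishes; pool += (2, 0, 0, 0) = (6, 2, 6, 6)
  P4 needs (5, 1, 5, 0) <= (6, 2, 6, 6) -> finishes; pool += (0, 0, 0, 1) = (6, 2, 6, 7)


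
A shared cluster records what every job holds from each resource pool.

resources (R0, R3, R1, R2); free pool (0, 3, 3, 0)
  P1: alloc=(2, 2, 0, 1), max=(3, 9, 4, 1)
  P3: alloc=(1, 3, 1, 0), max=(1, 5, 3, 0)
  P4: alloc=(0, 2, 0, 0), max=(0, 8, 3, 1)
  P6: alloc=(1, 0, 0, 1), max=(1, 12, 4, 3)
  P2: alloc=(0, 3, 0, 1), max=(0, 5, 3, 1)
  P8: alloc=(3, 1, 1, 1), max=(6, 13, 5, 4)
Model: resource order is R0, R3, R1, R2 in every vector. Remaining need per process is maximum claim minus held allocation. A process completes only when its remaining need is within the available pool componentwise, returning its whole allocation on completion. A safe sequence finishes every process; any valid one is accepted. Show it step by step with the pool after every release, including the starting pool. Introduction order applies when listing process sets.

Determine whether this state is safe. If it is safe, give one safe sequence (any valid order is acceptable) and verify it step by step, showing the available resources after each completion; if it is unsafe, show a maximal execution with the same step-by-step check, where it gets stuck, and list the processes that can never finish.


SAFE. One safe sequence: P2, P4, P3, P1, P6, P8.
Key observation: P2 marks the first exact bind of the order: its need (0, 2, 3, 0) fits the free (0, 3, 3, 0) with zero slack on a requested resource.
Walking it through:
  pool = (0, 3, 3, 0)
  run P2 (needs (0, 2, 3, 0), free (0, 3, 3, 0)); after release of (0, 3, 0, 1) the pool is (0, 6, 3, 1)
  run P4 (needs (0, 6, 3, 1), free (0, 6, 3, 1)); after release of (0, 2, 0, 0) the pool is (0, 8, 3, 1)
  run P3 (needs (0, 2, 2, 0), free (0, 8, 3, 1)); after release of (1, 3, 1, 0) the pool is (1, 11, 4, 1)
  run P1 (needs (1, 7, 4, 0), free (1, 11, 4, 1)); after release of (2, 2, 0, 1) the pool is (3, 13, 4, 2)
  run P6 (needs (0, 12, 4, 2), free (3, 13, 4, 2)); after release of (1, 0, 0, 1) the pool is (4, 13, 4, 3)
  run P8 (needs (3, 12, 4, 3), free (4, 13, 4, 3)); after release of (3, 1, 1, 1) the pool is (7, 14, 5, 4)


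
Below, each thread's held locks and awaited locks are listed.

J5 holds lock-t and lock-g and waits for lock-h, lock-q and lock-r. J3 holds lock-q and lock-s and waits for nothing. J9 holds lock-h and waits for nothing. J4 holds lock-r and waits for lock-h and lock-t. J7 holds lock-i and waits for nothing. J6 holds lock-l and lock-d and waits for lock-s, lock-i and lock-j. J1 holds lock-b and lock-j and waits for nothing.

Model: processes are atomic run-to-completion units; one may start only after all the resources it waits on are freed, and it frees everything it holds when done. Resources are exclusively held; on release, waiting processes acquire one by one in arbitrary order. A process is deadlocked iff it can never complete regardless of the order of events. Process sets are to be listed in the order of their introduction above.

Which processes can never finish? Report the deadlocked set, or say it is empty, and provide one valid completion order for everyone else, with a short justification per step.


Deadlocked set: J5 and J4.
Key observation: nobody on the ring J5 -> J4 -> J5 can start until another member finishes, which never happens; no other process is dragged down with it.
One completion order for the rest: J3, J1, J9, J7, J6.
Step-by-step check:
  run J3 (it waits on nothing); releases lock-q and lock-s
  run J1 (it waits on nothing); releases lock-b and lock-j
  run J9 (it waits on nothing); releases lock-h
  run J7 (it waits on nothing); releases lock-i
  run J6 (all its waits — lock-s, lock-i and lock-j — are resolved); releases lock-l and lock-d


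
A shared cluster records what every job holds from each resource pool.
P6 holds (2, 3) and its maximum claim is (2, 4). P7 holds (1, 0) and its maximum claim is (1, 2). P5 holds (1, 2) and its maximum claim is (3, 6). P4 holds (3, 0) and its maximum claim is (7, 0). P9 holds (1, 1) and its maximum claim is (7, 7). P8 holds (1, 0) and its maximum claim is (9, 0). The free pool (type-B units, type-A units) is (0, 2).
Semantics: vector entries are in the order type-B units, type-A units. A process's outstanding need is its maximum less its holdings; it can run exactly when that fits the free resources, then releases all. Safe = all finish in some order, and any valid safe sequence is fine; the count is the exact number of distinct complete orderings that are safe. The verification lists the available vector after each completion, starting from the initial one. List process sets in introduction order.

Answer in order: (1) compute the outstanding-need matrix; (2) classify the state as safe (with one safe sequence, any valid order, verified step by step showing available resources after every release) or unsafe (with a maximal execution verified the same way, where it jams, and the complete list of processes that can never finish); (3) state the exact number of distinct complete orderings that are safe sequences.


(1) Remaining need (order type-B units, type-A units):
  P6: (0, 1)
  P7: (0, 2)
  P5: (2, 4)
  P4: (4, 0)
  P9: (6, 6)
  P8: (8, 0)
(2) The state is SAFE; one workable sequence: P6, P5, P7, P4, P9, P8.
Key observation: the order's first zero-slack moment is P5 ((2, 4) needed, (2, 5) free — a requested resource with nothing to spare).
Step-by-step check:
  pool = (0, 2)
  P6: need (0, 1) fits (0, 2); releases (2, 3), pool now (2, 5)
  P5: need (2, 4) fits (2, 5); releases (1, 2), pool now (3, 7)
  P7: need (0, 2) fits (3, 7); releases (1, 0), pool now (4, 7)
  P4: need (4, 0) fits (4, 7); releases (3, 0), pool now (7, 7)
  P9: need (6, 6) fits (7, 7); releases (1, 1), pool now (8, 8)
  P8: need (8, 0) fits (8, 8); releases (1, 0), pool now (9, 8)
(3) The exact count: 3 of the possible complete orderings are safe sequences.


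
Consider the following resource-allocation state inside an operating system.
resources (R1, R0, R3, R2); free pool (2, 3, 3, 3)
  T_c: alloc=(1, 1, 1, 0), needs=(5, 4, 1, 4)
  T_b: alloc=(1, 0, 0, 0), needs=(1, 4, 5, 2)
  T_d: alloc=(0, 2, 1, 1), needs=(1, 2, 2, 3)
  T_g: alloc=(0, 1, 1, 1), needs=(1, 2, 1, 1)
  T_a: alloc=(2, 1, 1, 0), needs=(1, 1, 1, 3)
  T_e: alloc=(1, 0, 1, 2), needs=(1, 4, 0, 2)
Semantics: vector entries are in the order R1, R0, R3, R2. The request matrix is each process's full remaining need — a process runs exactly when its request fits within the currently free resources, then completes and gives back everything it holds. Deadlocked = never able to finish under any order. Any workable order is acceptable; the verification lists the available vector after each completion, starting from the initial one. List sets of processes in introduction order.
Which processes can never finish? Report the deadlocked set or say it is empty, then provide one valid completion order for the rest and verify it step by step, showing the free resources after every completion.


The deadlocked set is empty.
Key observation: beginning at T_g, releases accumulate fast enough that every process eventually fits.
The rest can finish in the order T_g, T_a, T_d, T_e, T_b, T_c. Check, step by step:
  pool = (2, 3, 3, 3)
  T_g needs (1, 2, 1, 1) <= (2, 3, 3, 3) -> finishes; pool += (0, 1, 1, 1) = (2, 4, 4, 4)
  T_a needs (1, 1, 1, 3) <= (2, 4, 4, 4) -> finishes; pool += (2, 1, 1, 0) = (4, 5, 5, 4)
  T_d needs (1, 2, 2, 3) <= (4, 5, 5, 4) -> finishes; pool += (0, 2, 1, 1) = (4, 7, 6, 5)
  T_e needs (1, 4, 0, 2) <= (4, 7, 6, 5) -> finishes; pool += (1, 0, 1, 2) = (5, 7, 7, 7)
  T_b needs (1, 4, 5, 2) <= (5, 7, 7, 7) -> finishes; pool += (1, 0, 0, 0) = (6, 7, 7, 7)
  T_c needs (5, 4, 1, 4) <= (6, 7, 7, 7) -> finishes; pool += (1, 1, 1, 0) = (7, 8, 8, 7)
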